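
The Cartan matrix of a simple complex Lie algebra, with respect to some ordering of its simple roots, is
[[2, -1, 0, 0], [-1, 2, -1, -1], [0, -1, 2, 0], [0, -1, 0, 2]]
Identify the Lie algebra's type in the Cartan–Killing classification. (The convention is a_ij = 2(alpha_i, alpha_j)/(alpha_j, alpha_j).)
The matrix has rank 4 with 2's on the diagonal. Reading the off-diagonal entries as Dynkin edges (a single edge where a_ij = a_ji = -1; a double or triple edge where a_ij * a_ji = 2 or 3), the diagram is a chain of 2 nodes with a fork of two nodes at one end (D_4). One simple-root ordering that puts it in standard form is (alpha_4, alpha_2, alpha_1, alpha_3). So the algebra is type D_4, i.e. so(8).

D_4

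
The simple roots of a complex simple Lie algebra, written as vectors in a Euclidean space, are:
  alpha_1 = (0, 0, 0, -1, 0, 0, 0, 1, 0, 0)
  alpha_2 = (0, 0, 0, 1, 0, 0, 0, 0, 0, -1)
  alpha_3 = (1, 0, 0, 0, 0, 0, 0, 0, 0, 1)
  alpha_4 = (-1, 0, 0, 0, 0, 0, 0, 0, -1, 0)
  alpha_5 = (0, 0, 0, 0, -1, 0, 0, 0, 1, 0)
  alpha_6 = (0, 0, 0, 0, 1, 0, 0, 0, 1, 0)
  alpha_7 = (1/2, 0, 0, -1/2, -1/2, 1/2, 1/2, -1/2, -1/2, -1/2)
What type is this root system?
E_7

Compute the Cartan integers a_ij = 2(alpha_i, alpha_j)/(alpha_j, alpha_j); the resulting 7x7 Cartan matrix is
[[2, -1, 0, 0, 0, 0, 0], [-1, 2, -1, 0, 0, 0, 0], [0, -1, 2, -1, 0, 0, 0], [0, 0, -1, 2, -1, -1, 0], [0, 0, 0, -1, 2, 0, 0], [0, 0, 0, -1, 0, 2, -1], [0, 0, 0, 0, 0, -1, 2]].
All simple roots have the same length, so the diagram is simply laced. The associated Dynkin diagram is a chain of 6 nodes with one extra node attached to the third node from one end (E_7), so the type is E_7.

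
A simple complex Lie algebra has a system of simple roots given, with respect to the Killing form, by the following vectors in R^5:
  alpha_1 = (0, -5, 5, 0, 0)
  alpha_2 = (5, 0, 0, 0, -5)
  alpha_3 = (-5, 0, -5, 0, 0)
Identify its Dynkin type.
A_3 (sl(4))

Compute the Cartan integers a_ij = 2(alpha_i, alpha_j)/(alpha_j, alpha_j); the resulting 3x3 Cartan matrix is
[[2, 0, -1], [0, 2, -1], [-1, -1, 2]].
All simple roots have the same length, so the diagram is simply laced. The associated Dynkin diagram is a chain of 3 nodes with single edges (A_3), so the type is A_3 (the algebra sl(4)).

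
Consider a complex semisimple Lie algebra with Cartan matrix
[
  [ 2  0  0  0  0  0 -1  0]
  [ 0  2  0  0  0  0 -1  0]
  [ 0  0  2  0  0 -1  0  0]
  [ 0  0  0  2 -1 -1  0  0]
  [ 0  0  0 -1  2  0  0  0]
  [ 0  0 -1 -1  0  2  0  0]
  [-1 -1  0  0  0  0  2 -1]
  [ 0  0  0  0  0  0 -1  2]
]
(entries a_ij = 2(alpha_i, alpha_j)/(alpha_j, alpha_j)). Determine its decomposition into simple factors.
A_4 + D_4

The diagram associated to this matrix has two connected components: the simple roots {alpha_3, alpha_4, alpha_5, alpha_6} form a chain of 4 nodes with single edges (A_4), and {alpha_1, alpha_2, alpha_7, alpha_8} form a chain of 2 nodes with a fork of two nodes at one end (D_4). A semisimple Lie algebra decomposes uniquely as the direct sum of simple ideals, one per connected component of its Dynkin diagram, so g ≅ A_4 ⊕ D_4 (dimension 24 + 28 = 52).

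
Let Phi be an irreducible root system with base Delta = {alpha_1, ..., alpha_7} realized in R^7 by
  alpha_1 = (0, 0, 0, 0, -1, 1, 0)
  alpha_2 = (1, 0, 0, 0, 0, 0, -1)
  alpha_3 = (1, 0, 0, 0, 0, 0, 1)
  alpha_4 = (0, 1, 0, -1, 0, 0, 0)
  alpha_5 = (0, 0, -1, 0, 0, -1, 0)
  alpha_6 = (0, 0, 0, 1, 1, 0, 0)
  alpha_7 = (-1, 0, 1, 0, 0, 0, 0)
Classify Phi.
Compute the Cartan integers a_ij = 2(alpha_i, alpha_j)/(alpha_j, alpha_j); the resulting 7x7 Cartan matrix is
[[2, 0, 0, 0, -1, -1, 0], [0, 2, 0, 0, 0, 0, -1], [0, 0, 2, 0, 0, 0, -1], [0, 0, 0, 2, 0, -1, 0], [-1, 0, 0, 0, 2, 0, -1], [-1, 0, 0, -1, 0, 2, 0], [0, -1, -1, 0, -1, 0, 2]].
All simple roots have the same length, so the diagram is simply laced. The associated Dynkin diagram is a chain of 5 nodes with a fork of two nodes at one end (D_7), so the type is D_7 (the algebra so(14)).

D_7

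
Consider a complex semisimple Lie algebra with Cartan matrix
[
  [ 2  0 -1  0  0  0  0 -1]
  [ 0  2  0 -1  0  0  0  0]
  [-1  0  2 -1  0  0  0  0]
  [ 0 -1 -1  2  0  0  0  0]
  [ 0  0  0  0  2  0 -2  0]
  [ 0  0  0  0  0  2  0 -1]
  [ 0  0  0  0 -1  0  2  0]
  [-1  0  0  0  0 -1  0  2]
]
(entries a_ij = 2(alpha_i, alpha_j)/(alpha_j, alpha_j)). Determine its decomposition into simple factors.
The diagram associated to this matrix has two connected components: the simple roots {alpha_1, alpha_2, alpha_3, alpha_4, alpha_6, alpha_8} form a chain of 6 nodes with single edges (A_6), and {alpha_5, alpha_7} form a chain of 2 nodes with a double edge at one end; the terminal node there is the unique short simple root (B_2). A semisimple Lie algebra decomposes uniquely as the direct sum of simple ideals, one per connected component of its Dynkin diagram, so g ≅ A_6 ⊕ B_2 (dimension 48 + 10 = 58).

A6 + B2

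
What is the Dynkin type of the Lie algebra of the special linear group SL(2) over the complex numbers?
A_1 (sl(2))

This is sl(2), which has dimension 2^2 - 1 = 3 and rank 2 - 1 = 1 (a Cartan subalgebra is the diagonal traceless matrices). In the classification of classical Lie algebras, the special linear algebra sl(n+1) has type A_n; here n = 1, so the Dynkin diagram is a chain of 1 nodes with single edges (A_1). Hence the type is A_1.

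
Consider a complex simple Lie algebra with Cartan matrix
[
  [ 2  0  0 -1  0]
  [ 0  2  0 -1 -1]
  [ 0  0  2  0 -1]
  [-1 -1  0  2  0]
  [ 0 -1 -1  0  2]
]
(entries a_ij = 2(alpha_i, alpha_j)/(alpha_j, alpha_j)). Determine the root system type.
type A_5

The matrix has rank 5 with 2's on the diagonal. Reading the off-diagonal entries as Dynkin edges (a single edge where a_ij = a_ji = -1; a double or triple edge where a_ij * a_ji = 2 or 3), the diagram is a chain of 5 nodes with single edges (A_5). One simple-root ordering that puts it in standard form is (alpha_3, alpha_5, alpha_2, alpha_4, alpha_1). So the algebra is type A_5, i.e. sl(6).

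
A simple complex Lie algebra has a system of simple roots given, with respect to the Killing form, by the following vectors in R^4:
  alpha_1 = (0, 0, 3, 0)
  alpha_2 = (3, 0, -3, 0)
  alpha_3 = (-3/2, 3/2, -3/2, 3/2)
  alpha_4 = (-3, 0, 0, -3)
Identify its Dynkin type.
Compute the Cartan integers a_ij = 2(alpha_i, alpha_j)/(alpha_j, alpha_j); the resulting 4x4 Cartan matrix is
[[2, -1, -1, 0], [-2, 2, 0, -1], [-1, 0, 2, 0], [0, -1, 0, 2]].
The roots have two lengths (squared-length ratio 2:1); the short ones are alpha_{1,3}. The associated Dynkin diagram is a chain of 4 nodes with a double edge between the middle two (F_4), so the type is F_4.

F_4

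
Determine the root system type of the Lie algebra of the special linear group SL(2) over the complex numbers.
type A_1

This is sl(2), which has dimension 2^2 - 1 = 3 and rank 2 - 1 = 1 (a Cartan subalgebra is the diagonal traceless matrices). In the classification of classical Lie algebras, the special linear algebra sl(n+1) has type A_n; here n = 1, so the Dynkin diagram is a chain of 1 nodes with single edges (A_1). Hence the type is A_1.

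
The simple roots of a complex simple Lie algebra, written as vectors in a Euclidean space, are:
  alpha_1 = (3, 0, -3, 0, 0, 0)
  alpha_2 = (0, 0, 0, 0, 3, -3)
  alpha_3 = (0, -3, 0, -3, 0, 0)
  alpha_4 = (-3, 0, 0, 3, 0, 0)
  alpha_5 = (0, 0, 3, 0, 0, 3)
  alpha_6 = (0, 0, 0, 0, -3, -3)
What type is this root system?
D_6 (so(12))

Compute the Cartan integers a_ij = 2(alpha_i, alpha_j)/(alpha_j, alpha_j); the resulting 6x6 Cartan matrix is
[[2, 0, 0, -1, -1, 0], [0, 2, 0, 0, -1, 0], [0, 0, 2, -1, 0, 0], [-1, 0, -1, 2, 0, 0], [-1, -1, 0, 0, 2, -1], [0, 0, 0, 0, -1, 2]].
All simple roots have the same length, so the diagram is simply laced. The associated Dynkin diagram is a chain of 4 nodes with a fork of two nodes at one end (D_6), so the type is D_6 (the algebra so(12)).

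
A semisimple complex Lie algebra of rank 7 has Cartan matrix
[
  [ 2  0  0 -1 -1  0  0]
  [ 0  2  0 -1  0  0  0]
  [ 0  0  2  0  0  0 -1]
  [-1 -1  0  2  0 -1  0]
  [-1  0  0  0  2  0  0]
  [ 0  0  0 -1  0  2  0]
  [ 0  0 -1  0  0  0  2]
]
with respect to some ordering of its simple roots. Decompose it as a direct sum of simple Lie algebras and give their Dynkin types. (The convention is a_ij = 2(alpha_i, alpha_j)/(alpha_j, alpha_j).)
The diagram associated to this matrix has two connected components: the simple roots {alpha_3, alpha_7} form a chain of 2 nodes with single edges (A_2), and {alpha_1, alpha_2, alpha_4, alpha_5, alpha_6} form a chain of 3 nodes with a fork of two nodes at one end (D_5). A semisimple Lie algebra decomposes uniquely as the direct sum of simple ideals, one per connected component of its Dynkin diagram, so g ≅ A_2 ⊕ D_5 (dimension 8 + 45 = 53).

type A_2 + type D_5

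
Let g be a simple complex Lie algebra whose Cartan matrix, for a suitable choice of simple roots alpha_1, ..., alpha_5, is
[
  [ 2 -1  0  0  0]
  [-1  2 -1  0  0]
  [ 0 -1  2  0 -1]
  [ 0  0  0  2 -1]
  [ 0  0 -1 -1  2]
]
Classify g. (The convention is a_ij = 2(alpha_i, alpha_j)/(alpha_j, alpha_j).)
type A_5

The matrix has rank 5 with 2's on the diagonal. Reading the off-diagonal entries as Dynkin edges (a single edge where a_ij = a_ji = -1; a double or triple edge where a_ij * a_ji = 2 or 3), the diagram is a chain of 5 nodes with single edges (A_5). One simple-root ordering that puts it in standard form is (alpha_4, alpha_5, alpha_3, alpha_2, alpha_1). So the algebra is type A_5, i.e. sl(6).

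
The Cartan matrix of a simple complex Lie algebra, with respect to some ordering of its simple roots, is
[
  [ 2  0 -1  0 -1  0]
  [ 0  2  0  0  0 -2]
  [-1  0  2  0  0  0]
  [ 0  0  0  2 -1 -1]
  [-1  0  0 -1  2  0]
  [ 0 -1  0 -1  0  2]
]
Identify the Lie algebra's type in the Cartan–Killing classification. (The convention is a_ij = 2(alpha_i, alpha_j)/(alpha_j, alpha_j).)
The matrix has rank 6 with 2's on the diagonal. Reading the off-diagonal entries as Dynkin edges (a single edge where a_ij = a_ji = -1; a double or triple edge where a_ij * a_ji = 2 or 3), the diagram is a chain of 6 nodes with a double edge at one end; the terminal node there is the unique long simple root (C_6). One simple-root ordering that puts it in standard form is (alpha_3, alpha_1, alpha_5, alpha_4, alpha_6, alpha_2). So the algebra is type C_6, i.e. sp(12).

type C_6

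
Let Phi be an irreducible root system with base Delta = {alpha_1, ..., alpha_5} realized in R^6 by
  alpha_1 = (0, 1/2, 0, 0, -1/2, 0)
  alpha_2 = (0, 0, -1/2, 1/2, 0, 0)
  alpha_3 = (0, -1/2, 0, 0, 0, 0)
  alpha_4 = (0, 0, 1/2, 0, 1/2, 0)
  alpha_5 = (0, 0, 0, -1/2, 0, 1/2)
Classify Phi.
Compute the Cartan integers a_ij = 2(alpha_i, alpha_j)/(alpha_j, alpha_j); the resulting 5x5 Cartan matrix is
[[2, 0, -2, -1, 0], [0, 2, 0, -1, -1], [-1, 0, 2, 0, 0], [-1, -1, 0, 2, 0], [0, -1, 0, 0, 2]].
The roots have two lengths (squared-length ratio 2:1); the short ones are alpha_{3}. The associated Dynkin diagram is a chain of 5 nodes with a double edge at one end; the terminal node there is the unique short simple root (B_5), so the type is B_5 (the algebra so(11)).

type B_5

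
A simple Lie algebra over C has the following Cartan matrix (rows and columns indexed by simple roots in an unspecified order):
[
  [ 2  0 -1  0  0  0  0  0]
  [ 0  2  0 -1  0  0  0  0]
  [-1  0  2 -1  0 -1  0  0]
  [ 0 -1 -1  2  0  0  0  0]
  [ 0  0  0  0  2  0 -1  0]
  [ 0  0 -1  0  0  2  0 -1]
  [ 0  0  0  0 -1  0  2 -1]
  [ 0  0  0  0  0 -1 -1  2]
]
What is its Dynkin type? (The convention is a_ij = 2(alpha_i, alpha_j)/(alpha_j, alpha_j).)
The matrix has rank 8 with 2's on the diagonal. Reading the off-diagonal entries as Dynkin edges (a single edge where a_ij = a_ji = -1; a double or triple edge where a_ij * a_ji = 2 or 3), the diagram is a chain of 7 nodes with one extra node attached to the third node from one end (E_8). One simple-root ordering that puts it in standard form is (alpha_2, alpha_1, alpha_4, alpha_3, alpha_6, alpha_8, alpha_7, alpha_5). So the algebra is type E_8.

E_8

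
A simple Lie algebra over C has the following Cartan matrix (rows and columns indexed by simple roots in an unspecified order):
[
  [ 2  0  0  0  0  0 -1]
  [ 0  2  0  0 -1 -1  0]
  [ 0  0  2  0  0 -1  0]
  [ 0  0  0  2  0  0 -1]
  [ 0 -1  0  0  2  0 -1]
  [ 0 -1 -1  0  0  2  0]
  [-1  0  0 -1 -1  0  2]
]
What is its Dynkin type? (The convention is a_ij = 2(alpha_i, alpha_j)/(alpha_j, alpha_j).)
D7

The matrix has rank 7 with 2's on the diagonal. Reading the off-diagonal entries as Dynkin edges (a single edge where a_ij = a_ji = -1; a double or triple edge where a_ij * a_ji = 2 or 3), the diagram is a chain of 5 nodes with a fork of two nodes at one end (D_7). One simple-root ordering that puts it in standard form is (alpha_3, alpha_6, alpha_2, alpha_5, alpha_7, alpha_1, alpha_4). So the algebra is type D_7, i.e. so(14).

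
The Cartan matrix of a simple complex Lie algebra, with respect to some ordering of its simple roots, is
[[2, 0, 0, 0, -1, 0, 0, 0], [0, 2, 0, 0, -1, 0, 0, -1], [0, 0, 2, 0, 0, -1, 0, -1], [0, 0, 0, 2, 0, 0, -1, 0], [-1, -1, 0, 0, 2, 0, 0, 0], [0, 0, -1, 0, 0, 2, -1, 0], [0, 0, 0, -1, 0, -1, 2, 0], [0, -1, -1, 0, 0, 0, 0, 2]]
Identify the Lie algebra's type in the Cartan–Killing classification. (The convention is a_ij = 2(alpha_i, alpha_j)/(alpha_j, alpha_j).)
The matrix has rank 8 with 2's on the diagonal. Reading the off-diagonal entries as Dynkin edges (a single edge where a_ij = a_ji = -1; a double or triple edge where a_ij * a_ji = 2 or 3), the diagram is a chain of 8 nodes with single edges (A_8). One simple-root ordering that puts it in standard form is (alpha_1, alpha_5, alpha_2, alpha_8, alpha_3, alpha_6, alpha_7, alpha_4). So the algebra is type A_8, i.e. sl(9).

A_8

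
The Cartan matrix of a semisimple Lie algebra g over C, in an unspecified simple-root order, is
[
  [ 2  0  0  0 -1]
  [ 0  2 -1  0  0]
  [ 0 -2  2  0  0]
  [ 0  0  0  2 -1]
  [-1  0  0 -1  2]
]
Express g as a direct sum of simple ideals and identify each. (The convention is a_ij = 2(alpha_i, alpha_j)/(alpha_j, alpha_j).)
The diagram associated to this matrix has two connected components: the simple roots {alpha_1, alpha_4, alpha_5} form a chain of 3 nodes with single edges (A_3), and {alpha_2, alpha_3} form a chain of 2 nodes with a double edge at one end; the terminal node there is the unique short simple root (B_2). A semisimple Lie algebra decomposes uniquely as the direct sum of simple ideals, one per connected component of its Dynkin diagram, so g ≅ A_3 ⊕ B_2 (dimension 15 + 10 = 25).

A_3 + B_2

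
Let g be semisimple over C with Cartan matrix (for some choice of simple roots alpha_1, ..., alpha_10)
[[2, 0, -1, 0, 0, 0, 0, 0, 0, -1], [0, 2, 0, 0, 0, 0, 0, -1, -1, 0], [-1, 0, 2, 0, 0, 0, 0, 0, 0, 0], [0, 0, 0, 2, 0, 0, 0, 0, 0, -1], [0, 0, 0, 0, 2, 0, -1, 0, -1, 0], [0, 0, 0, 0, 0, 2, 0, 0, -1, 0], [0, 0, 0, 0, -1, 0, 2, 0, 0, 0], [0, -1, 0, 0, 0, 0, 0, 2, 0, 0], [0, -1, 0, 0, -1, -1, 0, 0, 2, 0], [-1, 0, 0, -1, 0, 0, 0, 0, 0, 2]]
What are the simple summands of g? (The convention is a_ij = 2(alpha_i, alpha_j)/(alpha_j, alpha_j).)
A_4 (sl(5)) ⊕ E_6

The diagram associated to this matrix has two connected components: the simple roots {alpha_1, alpha_3, alpha_4, alpha_10} form a chain of 4 nodes with single edges (A_4), and {alpha_2, alpha_5, alpha_6, alpha_7, alpha_8, alpha_9} form a chain of 5 nodes with one extra node attached to the third node from one end (E_6). A semisimple Lie algebra decomposes uniquely as the direct sum of simple ideals, one per connected component of its Dynkin diagram, so g ≅ A_4 ⊕ E_6 (dimension 24 + 78 = 102).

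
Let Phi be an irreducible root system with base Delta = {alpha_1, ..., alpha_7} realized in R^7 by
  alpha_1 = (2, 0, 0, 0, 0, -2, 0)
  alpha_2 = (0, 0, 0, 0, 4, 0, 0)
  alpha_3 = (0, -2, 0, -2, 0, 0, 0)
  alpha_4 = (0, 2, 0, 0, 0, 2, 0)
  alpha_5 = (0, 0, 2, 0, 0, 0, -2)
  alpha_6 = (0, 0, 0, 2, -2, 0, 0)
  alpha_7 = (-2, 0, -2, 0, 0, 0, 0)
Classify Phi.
Compute the Cartan integers a_ij = 2(alpha_i, alpha_j)/(alpha_j, alpha_j); the resulting 7x7 Cartan matrix is
[[2, 0, 0, -1, 0, 0, -1], [0, 2, 0, 0, 0, -2, 0], [0, 0, 2, -1, 0, -1, 0], [-1, 0, -1, 2, 0, 0, 0], [0, 0, 0, 0, 2, 0, -1], [0, -1, -1, 0, 0, 2, 0], [-1, 0, 0, 0, -1, 0, 2]].
The roots have two lengths (squared-length ratio 2:1); the short ones are alpha_{1,3,4,5,6,7}. The associated Dynkin diagram is a chain of 7 nodes with a double edge at one end; the terminal node there is the unique long simple root (C_7), so the type is C_7 (the algebra sp(14)).

type C_7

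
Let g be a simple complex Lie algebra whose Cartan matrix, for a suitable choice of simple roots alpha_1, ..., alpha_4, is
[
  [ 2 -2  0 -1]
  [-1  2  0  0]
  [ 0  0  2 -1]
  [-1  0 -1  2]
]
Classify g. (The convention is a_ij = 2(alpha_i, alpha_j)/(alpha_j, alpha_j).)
B_4

The matrix has rank 4 with 2's on the diagonal. Reading the off-diagonal entries as Dynkin edges (a single edge where a_ij = a_ji = -1; a double or triple edge where a_ij * a_ji = 2 or 3), the diagram is a chain of 4 nodes with a double edge at one end; the terminal node there is the unique short simple root (B_4). One simple-root ordering that puts it in standard form is (alpha_3, alpha_4, alpha_1, alpha_2). So the algebra is type B_4, i.e. so(9).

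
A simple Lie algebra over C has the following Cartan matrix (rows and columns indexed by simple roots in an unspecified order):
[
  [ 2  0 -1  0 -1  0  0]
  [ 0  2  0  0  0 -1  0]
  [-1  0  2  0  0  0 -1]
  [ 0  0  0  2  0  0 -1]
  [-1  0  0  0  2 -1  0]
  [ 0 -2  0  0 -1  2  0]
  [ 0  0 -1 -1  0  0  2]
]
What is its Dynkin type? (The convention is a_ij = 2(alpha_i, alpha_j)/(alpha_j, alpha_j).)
The matrix has rank 7 with 2's on the diagonal. Reading the off-diagonal entries as Dynkin edges (a single edge where a_ij = a_ji = -1; a double or triple edge where a_ij * a_ji = 2 or 3), the diagram is a chain of 7 nodes with a double edge at one end; the terminal node there is the unique short simple root (B_7). One simple-root ordering that puts it in standard form is (alpha_4, alpha_7, alpha_3, alpha_1, alpha_5, alpha_6, alpha_2). So the algebra is type B_7, i.e. so(15).

B_7 (so(15))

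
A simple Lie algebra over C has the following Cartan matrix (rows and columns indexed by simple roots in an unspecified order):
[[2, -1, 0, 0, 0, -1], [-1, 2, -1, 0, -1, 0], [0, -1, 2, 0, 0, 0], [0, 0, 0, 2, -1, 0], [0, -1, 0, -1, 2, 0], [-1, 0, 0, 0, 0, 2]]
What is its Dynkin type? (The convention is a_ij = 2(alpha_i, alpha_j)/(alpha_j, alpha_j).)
type E_6

The matrix has rank 6 with 2's on the diagonal. Reading the off-diagonal entries as Dynkin edges (a single edge where a_ij = a_ji = -1; a double or triple edge where a_ij * a_ji = 2 or 3), the diagram is a chain of 5 nodes with one extra node attached to the third node from one end (E_6). One simple-root ordering that puts it in standard form is (alpha_6, alpha_3, alpha_1, alpha_2, alpha_5, alpha_4). So the algebra is type E_6.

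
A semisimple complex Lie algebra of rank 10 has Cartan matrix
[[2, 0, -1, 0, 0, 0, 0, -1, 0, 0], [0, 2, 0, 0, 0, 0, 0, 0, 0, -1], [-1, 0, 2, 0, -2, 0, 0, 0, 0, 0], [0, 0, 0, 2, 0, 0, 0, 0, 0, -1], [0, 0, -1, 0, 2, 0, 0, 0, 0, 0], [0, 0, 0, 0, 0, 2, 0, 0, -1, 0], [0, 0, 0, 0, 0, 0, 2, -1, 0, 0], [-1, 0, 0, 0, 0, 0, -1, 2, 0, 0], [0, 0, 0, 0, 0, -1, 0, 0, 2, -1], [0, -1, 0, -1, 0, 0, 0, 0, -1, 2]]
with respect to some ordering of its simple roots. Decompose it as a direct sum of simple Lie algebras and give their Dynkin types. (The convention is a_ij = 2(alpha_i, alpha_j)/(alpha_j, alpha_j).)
B_5 + D_5

The diagram associated to this matrix has two connected components: the simple roots {alpha_1, alpha_3, alpha_5, alpha_7, alpha_8} form a chain of 5 nodes with a double edge at one end; the terminal node there is the unique short simple root (B_5), and {alpha_2, alpha_4, alpha_6, alpha_9, alpha_10} form a chain of 3 nodes with a fork of two nodes at one end (D_5). A semisimple Lie algebra decomposes uniquely as the direct sum of simple ideals, one per connected component of its Dynkin diagram, so g ≅ B_5 ⊕ D_5 (dimension 55 + 45 = 100).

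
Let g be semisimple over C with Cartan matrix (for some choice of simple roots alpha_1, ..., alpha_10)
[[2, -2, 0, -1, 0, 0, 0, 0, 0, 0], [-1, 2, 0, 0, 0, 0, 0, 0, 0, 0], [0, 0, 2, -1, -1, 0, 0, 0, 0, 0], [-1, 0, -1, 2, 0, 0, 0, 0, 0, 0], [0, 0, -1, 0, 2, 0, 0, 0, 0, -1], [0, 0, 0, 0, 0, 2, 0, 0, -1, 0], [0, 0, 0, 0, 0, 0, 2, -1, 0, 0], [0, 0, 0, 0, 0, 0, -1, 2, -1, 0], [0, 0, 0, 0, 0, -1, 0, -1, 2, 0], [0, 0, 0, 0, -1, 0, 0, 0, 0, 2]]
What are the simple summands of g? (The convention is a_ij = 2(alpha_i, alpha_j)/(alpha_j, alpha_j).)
The diagram associated to this matrix has two connected components: the simple roots {alpha_6, alpha_7, alpha_8, alpha_9} form a chain of 4 nodes with single edges (A_4), and {alpha_1, alpha_2, alpha_3, alpha_4, alpha_5, alpha_10} form a chain of 6 nodes with a double edge at one end; the terminal node there is the unique short simple root (B_6). A semisimple Lie algebra decomposes uniquely as the direct sum of simple ideals, one per connected component of its Dynkin diagram, so g ≅ A_4 ⊕ B_6 (dimension 24 + 78 = 102).

A_4 (sl(5)) ⊕ B_6 (so(13))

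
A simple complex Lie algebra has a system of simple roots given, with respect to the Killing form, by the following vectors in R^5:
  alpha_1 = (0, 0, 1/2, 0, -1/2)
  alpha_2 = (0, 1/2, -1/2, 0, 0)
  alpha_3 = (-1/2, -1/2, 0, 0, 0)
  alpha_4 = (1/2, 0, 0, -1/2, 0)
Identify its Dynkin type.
A_4 (sl(5))

Compute the Cartan integers a_ij = 2(alpha_i, alpha_j)/(alpha_j, alpha_j); the resulting 4x4 Cartan matrix is
[[2, -1, 0, 0], [-1, 2, -1, 0], [0, -1, 2, -1], [0, 0, -1, 2]].
All simple roots have the same length, so the diagram is simply laced. The associated Dynkin diagram is a chain of 4 nodes with single edges (A_4), so the type is A_4 (the algebra sl(5)).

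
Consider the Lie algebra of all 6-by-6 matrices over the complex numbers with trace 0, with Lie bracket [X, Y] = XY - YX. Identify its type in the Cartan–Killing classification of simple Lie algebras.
A_5

This is sl(6), which has dimension 6^2 - 1 = 35 and rank 6 - 1 = 5 (a Cartan subalgebra is the diagonal traceless matrices). In the classification of classical Lie algebras, the special linear algebra sl(n+1) has type A_n; here n = 5, so the Dynkin diagram is a chain of 5 nodes with single edges (A_5). Hence the type is A_5.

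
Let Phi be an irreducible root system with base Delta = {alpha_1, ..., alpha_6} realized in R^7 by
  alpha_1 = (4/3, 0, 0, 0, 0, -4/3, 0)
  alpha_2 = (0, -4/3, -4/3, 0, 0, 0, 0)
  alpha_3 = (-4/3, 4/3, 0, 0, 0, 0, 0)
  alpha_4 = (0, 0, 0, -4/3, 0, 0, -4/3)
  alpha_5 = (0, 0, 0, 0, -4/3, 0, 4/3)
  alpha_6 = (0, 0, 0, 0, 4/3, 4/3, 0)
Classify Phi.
type A_6

Compute the Cartan integers a_ij = 2(alpha_i, alpha_j)/(alpha_j, alpha_j); the resulting 6x6 Cartan matrix is
[[2, 0, -1, 0, 0, -1], [0, 2, -1, 0, 0, 0], [-1, -1, 2, 0, 0, 0], [0, 0, 0, 2, -1, 0], [0, 0, 0, -1, 2, -1], [-1, 0, 0, 0, -1, 2]].
All simple roots have the same length, so the diagram is simply laced. The associated Dynkin diagram is a chain of 6 nodes with single edges (A_6), so the type is A_6 (the algebra sl(7)).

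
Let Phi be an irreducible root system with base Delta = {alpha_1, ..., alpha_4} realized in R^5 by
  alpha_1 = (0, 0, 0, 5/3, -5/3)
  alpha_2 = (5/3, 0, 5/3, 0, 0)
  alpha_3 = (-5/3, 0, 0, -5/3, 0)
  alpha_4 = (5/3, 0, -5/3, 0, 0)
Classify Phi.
Compute the Cartan integers a_ij = 2(alpha_i, alpha_j)/(alpha_j, alpha_j); the resulting 4x4 Cartan matrix is
[[2, 0, -1, 0], [0, 2, -1, 0], [-1, -1, 2, -1], [0, 0, -1, 2]].
All simple roots have the same length, so the diagram is simply laced. The associated Dynkin diagram is a chain of 2 nodes with a fork of two nodes at one end (D_4), so the type is D_4 (the algebra so(8)).

type D_4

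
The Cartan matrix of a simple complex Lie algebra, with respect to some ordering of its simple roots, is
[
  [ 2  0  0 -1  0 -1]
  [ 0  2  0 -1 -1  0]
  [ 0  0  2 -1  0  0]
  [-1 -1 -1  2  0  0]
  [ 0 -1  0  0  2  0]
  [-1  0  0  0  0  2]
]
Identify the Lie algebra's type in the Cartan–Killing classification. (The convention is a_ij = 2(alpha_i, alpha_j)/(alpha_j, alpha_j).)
The matrix has rank 6 with 2's on the diagonal. Reading the off-diagonal entries as Dynkin edges (a single edge where a_ij = a_ji = -1; a double or triple edge where a_ij * a_ji = 2 or 3), the diagram is a chain of 5 nodes with one extra node attached to the third node from one end (E_6). One simple-root ordering that puts it in standard form is (alpha_6, alpha_3, alpha_1, alpha_4, alpha_2, alpha_5). So the algebra is type E_6.

E_6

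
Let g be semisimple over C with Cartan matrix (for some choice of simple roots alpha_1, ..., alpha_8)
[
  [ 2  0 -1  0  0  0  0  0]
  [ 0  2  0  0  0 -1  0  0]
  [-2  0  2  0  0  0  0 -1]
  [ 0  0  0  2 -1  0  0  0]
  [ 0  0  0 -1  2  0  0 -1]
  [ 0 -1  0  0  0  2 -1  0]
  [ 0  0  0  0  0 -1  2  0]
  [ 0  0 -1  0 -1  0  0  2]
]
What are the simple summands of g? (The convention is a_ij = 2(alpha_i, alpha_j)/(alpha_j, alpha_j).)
A_3 ⊕ B_5

The diagram associated to this matrix has two connected components: the simple roots {alpha_2, alpha_6, alpha_7} form a chain of 3 nodes with single edges (A_3), and {alpha_1, alpha_3, alpha_4, alpha_5, alpha_8} form a chain of 5 nodes with a double edge at one end; the terminal node there is the unique short simple root (B_5). A semisimple Lie algebra decomposes uniquely as the direct sum of simple ideals, one per connected component of its Dynkin diagram, so g ≅ A_3 ⊕ B_5 (dimension 15 + 55 = 70).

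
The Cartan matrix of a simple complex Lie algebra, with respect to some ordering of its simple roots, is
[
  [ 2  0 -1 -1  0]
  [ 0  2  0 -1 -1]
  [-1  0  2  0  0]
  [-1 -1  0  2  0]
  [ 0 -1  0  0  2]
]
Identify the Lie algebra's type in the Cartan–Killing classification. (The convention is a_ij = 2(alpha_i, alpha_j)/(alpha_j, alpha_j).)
A_5 (sl(6))

The matrix has rank 5 with 2's on the diagonal. Reading the off-diagonal entries as Dynkin edges (a single edge where a_ij = a_ji = -1; a double or triple edge where a_ij * a_ji = 2 or 3), the diagram is a chain of 5 nodes with single edges (A_5). One simple-root ordering that puts it in standard form is (alpha_3, alpha_1, alpha_4, alpha_2, alpha_5). So the algebra is type A_5, i.e. sl(6).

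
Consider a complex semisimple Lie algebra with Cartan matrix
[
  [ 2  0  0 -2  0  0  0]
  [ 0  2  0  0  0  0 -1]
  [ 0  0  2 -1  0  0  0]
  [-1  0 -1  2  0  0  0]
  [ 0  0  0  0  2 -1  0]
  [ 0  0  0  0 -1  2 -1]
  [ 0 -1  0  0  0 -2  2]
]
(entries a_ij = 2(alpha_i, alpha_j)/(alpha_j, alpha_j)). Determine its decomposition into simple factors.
C3 ⊕ F4

The diagram associated to this matrix has two connected components: the simple roots {alpha_1, alpha_3, alpha_4} form a chain of 3 nodes with a double edge at one end; the terminal node there is the unique long simple root (C_3), and {alpha_2, alpha_5, alpha_6, alpha_7} form a chain of 4 nodes with a double edge between the middle two (F_4). A semisimple Lie algebra decomposes uniquely as the direct sum of simple ideals, one per connected component of its Dynkin diagram, so g ≅ C_3 ⊕ F_4 (dimension 21 + 52 = 73).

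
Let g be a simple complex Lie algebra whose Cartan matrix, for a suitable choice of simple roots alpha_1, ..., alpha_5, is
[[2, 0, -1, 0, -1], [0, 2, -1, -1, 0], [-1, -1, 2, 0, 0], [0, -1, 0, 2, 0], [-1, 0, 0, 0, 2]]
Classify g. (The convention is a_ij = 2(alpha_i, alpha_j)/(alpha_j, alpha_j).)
A_5 (sl(6))

The matrix has rank 5 with 2's on the diagonal. Reading the off-diagonal entries as Dynkin edges (a single edge where a_ij = a_ji = -1; a double or triple edge where a_ij * a_ji = 2 or 3), the diagram is a chain of 5 nodes with single edges (A_5). One simple-root ordering that puts it in standard form is (alpha_5, alpha_1, alpha_3, alpha_2, alpha_4). So the algebra is type A_5, i.e. sl(6).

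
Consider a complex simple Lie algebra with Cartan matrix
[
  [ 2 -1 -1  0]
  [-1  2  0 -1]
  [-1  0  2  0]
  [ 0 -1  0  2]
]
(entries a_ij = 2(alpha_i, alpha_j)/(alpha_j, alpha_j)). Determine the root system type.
A4

The matrix has rank 4 with 2's on the diagonal. Reading the off-diagonal entries as Dynkin edges (a single edge where a_ij = a_ji = -1; a double or triple edge where a_ij * a_ji = 2 or 3), the diagram is a chain of 4 nodes with single edges (A_4). One simple-root ordering that puts it in standard form is (alpha_3, alpha_1, alpha_2, alpha_4). So the algebra is type A_4, i.e. sl(5).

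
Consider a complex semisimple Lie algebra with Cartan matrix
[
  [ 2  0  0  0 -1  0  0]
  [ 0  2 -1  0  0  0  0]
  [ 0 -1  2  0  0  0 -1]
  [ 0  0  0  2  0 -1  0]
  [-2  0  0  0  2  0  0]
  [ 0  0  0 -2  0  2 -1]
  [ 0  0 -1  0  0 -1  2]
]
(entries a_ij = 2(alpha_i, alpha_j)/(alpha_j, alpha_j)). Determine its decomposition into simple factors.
The diagram associated to this matrix has two connected components: the simple roots {alpha_1, alpha_5} form a chain of 2 nodes with a double edge at one end; the terminal node there is the unique short simple root (B_2), and {alpha_2, alpha_3, alpha_4, alpha_6, alpha_7} form a chain of 5 nodes with a double edge at one end; the terminal node there is the unique short simple root (B_5). A semisimple Lie algebra decomposes uniquely as the direct sum of simple ideals, one per connected component of its Dynkin diagram, so g ≅ B_2 ⊕ B_5 (dimension 10 + 55 = 65).

B_2 + B_5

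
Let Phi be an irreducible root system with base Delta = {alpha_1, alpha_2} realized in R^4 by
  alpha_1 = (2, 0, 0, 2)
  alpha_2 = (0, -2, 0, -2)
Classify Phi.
type A_2

Compute the Cartan integers a_ij = 2(alpha_i, alpha_j)/(alpha_j, alpha_j); the resulting 2x2 Cartan matrix is
[[2, -1], [-1, 2]].
All simple roots have the same length, so the diagram is simply laced. The associated Dynkin diagram is a chain of 2 nodes with single edges (A_2), so the type is A_2 (the algebra sl(3)).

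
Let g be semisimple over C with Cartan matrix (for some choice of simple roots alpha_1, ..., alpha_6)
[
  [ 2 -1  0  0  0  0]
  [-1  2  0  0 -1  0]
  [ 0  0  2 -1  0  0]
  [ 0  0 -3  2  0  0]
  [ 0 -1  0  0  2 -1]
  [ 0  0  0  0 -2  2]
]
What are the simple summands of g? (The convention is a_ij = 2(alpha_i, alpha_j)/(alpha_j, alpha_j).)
The diagram associated to this matrix has two connected components: the simple roots {alpha_1, alpha_2, alpha_5, alpha_6} form a chain of 4 nodes with a double edge at one end; the terminal node there is the unique long simple root (C_4), and {alpha_3, alpha_4} form two nodes joined by a triple edge (G_2). A semisimple Lie algebra decomposes uniquely as the direct sum of simple ideals, one per connected component of its Dynkin diagram, so g ≅ C_4 ⊕ G_2 (dimension 36 + 14 = 50).

C_4 (sp(8)) ⊕ G_2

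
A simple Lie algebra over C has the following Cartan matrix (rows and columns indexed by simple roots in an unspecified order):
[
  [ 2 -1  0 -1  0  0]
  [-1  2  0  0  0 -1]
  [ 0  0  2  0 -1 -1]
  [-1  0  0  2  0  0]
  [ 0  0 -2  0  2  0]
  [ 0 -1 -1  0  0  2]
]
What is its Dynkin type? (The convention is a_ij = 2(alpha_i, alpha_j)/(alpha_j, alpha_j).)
C6

The matrix has rank 6 with 2's on the diagonal. Reading the off-diagonal entries as Dynkin edges (a single edge where a_ij = a_ji = -1; a double or triple edge where a_ij * a_ji = 2 or 3), the diagram is a chain of 6 nodes with a double edge at one end; the terminal node there is the unique long simple root (C_6). One simple-root ordering that puts it in standard form is (alpha_4, alpha_1, alpha_2, alpha_6, alpha_3, alpha_5). So the algebra is type C_6, i.e. sp(12).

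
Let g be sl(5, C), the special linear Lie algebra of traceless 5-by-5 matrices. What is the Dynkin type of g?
A_4

This is sl(5), which has dimension 5^2 - 1 = 24 and rank 5 - 1 = 4 (a Cartan subalgebra is the diagonal traceless matrices). In the classification of classical Lie algebras, the special linear algebra sl(n+1) has type A_n; here n = 4, so the Dynkin diagram is a chain of 4 nodes with single edges (A_4). Hence the type is A_4.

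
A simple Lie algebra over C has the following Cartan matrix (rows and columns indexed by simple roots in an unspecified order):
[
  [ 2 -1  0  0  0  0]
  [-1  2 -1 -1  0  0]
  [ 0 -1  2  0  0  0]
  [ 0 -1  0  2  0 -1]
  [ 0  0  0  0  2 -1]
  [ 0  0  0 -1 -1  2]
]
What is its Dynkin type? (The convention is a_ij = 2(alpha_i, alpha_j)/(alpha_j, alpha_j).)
The matrix has rank 6 with 2's on the diagonal. Reading the off-diagonal entries as Dynkin edges (a single edge where a_ij = a_ji = -1; a double or triple edge where a_ij * a_ji = 2 or 3), the diagram is a chain of 4 nodes with a fork of two nodes at one end (D_6). One simple-root ordering that puts it in standard form is (alpha_5, alpha_6, alpha_4, alpha_2, alpha_1, alpha_3). So the algebra is type D_6, i.e. so(12).

D_6 (so(12))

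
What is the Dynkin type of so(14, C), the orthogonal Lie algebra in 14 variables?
This is so(14) with 14 even, which has dimension 14(14-1)/2 = 91 and rank 14/2 = 7. In the classification of classical Lie algebras, the orthogonal algebra so(2n) in an even number of variables has type D_n; here n = 7, so the Dynkin diagram is a chain of 5 nodes with a fork of two nodes at one end (D_7). Hence the type is D_7.

type D_7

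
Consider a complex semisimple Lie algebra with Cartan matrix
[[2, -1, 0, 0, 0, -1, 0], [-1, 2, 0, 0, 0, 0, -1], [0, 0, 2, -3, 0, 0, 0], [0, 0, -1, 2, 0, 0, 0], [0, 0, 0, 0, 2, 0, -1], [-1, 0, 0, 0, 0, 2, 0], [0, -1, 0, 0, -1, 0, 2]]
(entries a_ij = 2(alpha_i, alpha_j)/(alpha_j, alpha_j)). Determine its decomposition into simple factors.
type A_5 + type G_2

The diagram associated to this matrix has two connected components: the simple roots {alpha_1, alpha_2, alpha_5, alpha_6, alpha_7} form a chain of 5 nodes with single edges (A_5), and {alpha_3, alpha_4} form two nodes joined by a triple edge (G_2). A semisimple Lie algebra decomposes uniquely as the direct sum of simple ideals, one per connected component of its Dynkin diagram, so g ≅ A_5 ⊕ G_2 (dimension 35 + 14 = 49).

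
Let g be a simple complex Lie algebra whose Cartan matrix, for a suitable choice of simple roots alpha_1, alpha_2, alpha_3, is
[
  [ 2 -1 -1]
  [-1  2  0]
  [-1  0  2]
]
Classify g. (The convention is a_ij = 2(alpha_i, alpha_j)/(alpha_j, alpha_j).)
A_3

The matrix has rank 3 with 2's on the diagonal. Reading the off-diagonal entries as Dynkin edges (a single edge where a_ij = a_ji = -1; a double or triple edge where a_ij * a_ji = 2 or 3), the diagram is a chain of 3 nodes with single edges (A_3). One simple-root ordering that puts it in standard form is (alpha_2, alpha_1, alpha_3). So the algebra is type A_3, i.e. sl(4).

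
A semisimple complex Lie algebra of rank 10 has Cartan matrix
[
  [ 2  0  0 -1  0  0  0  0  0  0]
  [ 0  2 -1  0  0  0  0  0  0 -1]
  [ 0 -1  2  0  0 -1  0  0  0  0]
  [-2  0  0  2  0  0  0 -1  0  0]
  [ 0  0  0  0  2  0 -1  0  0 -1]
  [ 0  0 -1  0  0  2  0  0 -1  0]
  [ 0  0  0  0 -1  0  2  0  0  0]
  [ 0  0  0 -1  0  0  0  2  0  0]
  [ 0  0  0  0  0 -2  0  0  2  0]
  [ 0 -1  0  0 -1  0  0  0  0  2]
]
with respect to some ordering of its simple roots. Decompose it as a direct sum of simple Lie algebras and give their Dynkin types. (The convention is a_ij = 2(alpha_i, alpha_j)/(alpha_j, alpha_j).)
The diagram associated to this matrix has two connected components: the simple roots {alpha_1, alpha_4, alpha_8} form a chain of 3 nodes with a double edge at one end; the terminal node there is the unique short simple root (B_3), and {alpha_2, alpha_3, alpha_5, alpha_6, alpha_7, alpha_9, alpha_10} form a chain of 7 nodes with a double edge at one end; the terminal node there is the unique long simple root (C_7). A semisimple Lie algebra decomposes uniquely as the direct sum of simple ideals, one per connected component of its Dynkin diagram, so g ≅ B_3 ⊕ C_7 (dimension 21 + 105 = 126).

B_3 ⊕ C_7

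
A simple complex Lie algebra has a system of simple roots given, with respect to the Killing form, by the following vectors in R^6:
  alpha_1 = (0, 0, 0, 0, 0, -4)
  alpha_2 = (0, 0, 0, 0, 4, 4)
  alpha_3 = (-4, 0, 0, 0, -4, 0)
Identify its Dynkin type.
Compute the Cartan integers a_ij = 2(alpha_i, alpha_j)/(alpha_j, alpha_j); the resulting 3x3 Cartan matrix is
[[2, -1, 0], [-2, 2, -1], [0, -1, 2]].
The roots have two lengths (squared-length ratio 2:1); the short ones are alpha_{1}. The associated Dynkin diagram is a chain of 3 nodes with a double edge at one end; the terminal node there is the unique short simple root (B_3), so the type is B_3 (the algebra so(7)).

B_3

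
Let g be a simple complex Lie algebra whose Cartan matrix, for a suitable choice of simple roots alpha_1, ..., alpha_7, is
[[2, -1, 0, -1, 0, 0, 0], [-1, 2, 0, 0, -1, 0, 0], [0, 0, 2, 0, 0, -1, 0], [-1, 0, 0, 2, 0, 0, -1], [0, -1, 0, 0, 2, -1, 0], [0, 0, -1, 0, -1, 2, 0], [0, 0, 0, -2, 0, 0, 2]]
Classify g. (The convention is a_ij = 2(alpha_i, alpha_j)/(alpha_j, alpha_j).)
The matrix has rank 7 with 2's on the diagonal. Reading the off-diagonal entries as Dynkin edges (a single edge where a_ij = a_ji = -1; a double or triple edge where a_ij * a_ji = 2 or 3), the diagram is a chain of 7 nodes with a double edge at one end; the terminal node there is the unique long simple root (C_7). One simple-root ordering that puts it in standard form is (alpha_3, alpha_6, alpha_5, alpha_2, alpha_1, alpha_4, alpha_7). So the algebra is type C_7, i.e. sp(14).

C_7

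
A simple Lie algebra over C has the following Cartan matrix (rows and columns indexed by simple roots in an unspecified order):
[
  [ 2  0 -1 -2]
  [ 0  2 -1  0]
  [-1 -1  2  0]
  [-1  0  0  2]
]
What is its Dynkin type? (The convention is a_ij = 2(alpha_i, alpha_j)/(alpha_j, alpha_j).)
type B_4

The matrix has rank 4 with 2's on the diagonal. Reading the off-diagonal entries as Dynkin edges (a single edge where a_ij = a_ji = -1; a double or triple edge where a_ij * a_ji = 2 or 3), the diagram is a chain of 4 nodes with a double edge at one end; the terminal node there is the unique short simple root (B_4). One simple-root ordering that puts it in standard form is (alpha_2, alpha_3, alpha_1, alpha_4). So the algebra is type B_4, i.e. so(9).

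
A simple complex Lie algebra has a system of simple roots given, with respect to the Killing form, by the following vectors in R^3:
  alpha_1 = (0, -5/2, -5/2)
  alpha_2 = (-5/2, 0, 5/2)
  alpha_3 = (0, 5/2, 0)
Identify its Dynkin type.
B_3

Compute the Cartan integers a_ij = 2(alpha_i, alpha_j)/(alpha_j, alpha_j); the resulting 3x3 Cartan matrix is
[[2, -1, -2], [-1, 2, 0], [-1, 0, 2]].
The roots have two lengths (squared-length ratio 2:1); the short ones are alpha_{3}. The associated Dynkin diagram is a chain of 3 nodes with a double edge at one end; the terminal node there is the unique short simple root (B_3), so the type is B_3 (the algebra so(7)).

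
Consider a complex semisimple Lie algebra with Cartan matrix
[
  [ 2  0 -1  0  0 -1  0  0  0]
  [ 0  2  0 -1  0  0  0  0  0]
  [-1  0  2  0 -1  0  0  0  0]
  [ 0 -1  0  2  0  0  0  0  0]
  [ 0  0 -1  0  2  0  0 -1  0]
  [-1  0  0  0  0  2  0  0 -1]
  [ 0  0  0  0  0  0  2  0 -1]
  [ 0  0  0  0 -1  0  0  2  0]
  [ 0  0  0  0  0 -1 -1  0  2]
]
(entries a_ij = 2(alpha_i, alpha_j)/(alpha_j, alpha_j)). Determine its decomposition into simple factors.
A_2 (sl(3)) ⊕ A_7 (sl(8))

The diagram associated to this matrix has two connected components: the simple roots {alpha_2, alpha_4} form a chain of 2 nodes with single edges (A_2), and {alpha_1, alpha_3, alpha_5, alpha_6, alpha_7, alpha_8, alpha_9} form a chain of 7 nodes with single edges (A_7). A semisimple Lie algebra decomposes uniquely as the direct sum of simple ideals, one per connected component of its Dynkin diagram, so g ≅ A_2 ⊕ A_7 (dimension 8 + 63 = 71).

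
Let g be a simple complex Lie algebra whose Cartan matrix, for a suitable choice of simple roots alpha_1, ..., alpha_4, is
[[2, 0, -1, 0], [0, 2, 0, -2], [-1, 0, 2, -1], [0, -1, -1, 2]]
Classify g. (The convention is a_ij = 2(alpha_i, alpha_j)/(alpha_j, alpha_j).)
type C_4

The matrix has rank 4 with 2's on the diagonal. Reading the off-diagonal entries as Dynkin edges (a single edge where a_ij = a_ji = -1; a double or triple edge where a_ij * a_ji = 2 or 3), the diagram is a chain of 4 nodes with a double edge at one end; the terminal node there is the unique long simple root (C_4). One simple-root ordering that puts it in standard form is (alpha_1, alpha_3, alpha_4, alpha_2). So the algebra is type C_4, i.e. sp(8).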